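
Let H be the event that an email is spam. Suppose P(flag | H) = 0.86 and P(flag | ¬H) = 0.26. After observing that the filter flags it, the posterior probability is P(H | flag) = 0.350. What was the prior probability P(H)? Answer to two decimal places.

Bayes' rule in odds form gives O(H|E) = O(H)·[P(E|H)/P(E|¬H)], hence O(H) = O(H|E)/LR.
Posterior odds = 0.350/(1−0.350) = 0.5385. LR = 0.86/0.26 = 3.3077.
Prior odds = 0.5385/3.3077 = 0.1628, so P(H) = 0.1628/(1+0.1628) ≈ 0.14.

P(H) = 0.14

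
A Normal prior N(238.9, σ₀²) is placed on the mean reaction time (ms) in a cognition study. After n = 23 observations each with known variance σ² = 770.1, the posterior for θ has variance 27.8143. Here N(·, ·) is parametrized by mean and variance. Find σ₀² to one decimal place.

σ₀² = 164.3

Posterior precision equals prior precision plus data precision: 1/σ_n² = 1/σ₀² + n/σ².
So 1/σ₀² = 1/27.8143 − 23/770.1 = 0.035953 − 0.029866 = 0.006087.
Hence σ₀² = 1/0.006087 ≈ 164.3.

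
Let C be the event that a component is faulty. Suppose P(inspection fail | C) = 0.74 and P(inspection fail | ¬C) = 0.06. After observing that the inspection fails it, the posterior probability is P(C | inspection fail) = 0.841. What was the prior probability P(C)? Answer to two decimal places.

P(C) = 0.30

Bayes' rule in odds form gives O(C|E) = O(C)·[P(E|C)/P(E|¬C)], hence O(C) = O(C|E)/LR.
Posterior odds = 0.841/(1−0.841) = 5.2893. LR = 0.74/0.06 = 12.3333.
Prior odds = 5.2893/12.3333 = 0.4289, so P(C) = 0.4289/(1+0.4289) ≈ 0.30.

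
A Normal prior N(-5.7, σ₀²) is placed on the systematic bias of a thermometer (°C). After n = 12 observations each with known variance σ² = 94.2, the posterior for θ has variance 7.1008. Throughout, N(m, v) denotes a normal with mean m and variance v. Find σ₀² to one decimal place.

σ₀² = 74.4

For the Normal–Normal model with known σ², precisions add: τ_n = τ₀ + n/σ².
So 1/σ₀² = 1/7.1008 − 12/94.2 = 0.140829 − 0.127389 = 0.013440.
Hence σ₀² = 1/0.013440 ≈ 74.4.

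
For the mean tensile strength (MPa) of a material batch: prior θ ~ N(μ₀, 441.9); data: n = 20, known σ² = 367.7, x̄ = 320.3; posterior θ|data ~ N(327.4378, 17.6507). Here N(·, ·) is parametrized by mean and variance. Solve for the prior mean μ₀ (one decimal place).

The posterior mean is a precision-weighted average: μ_n = (τ₀μ₀ + τ_data·x̄)/(τ₀+τ_data), with τ₀=1/σ₀² and τ_data=n/σ².
Here τ₀ = 1/441.9 = 0.002263 and τ_data = 20/367.7 = 0.054392, so τ_n = 0.056655.
Rearranging for μ₀: μ₀ = (μ_n·τ_n − τ_data·x̄)/τ₀ = (327.4378·0.056655 − 0.054392·320.3) / 0.002263 = 1.129231/0.002263 ≈ 499.0.

μ₀ = 499.0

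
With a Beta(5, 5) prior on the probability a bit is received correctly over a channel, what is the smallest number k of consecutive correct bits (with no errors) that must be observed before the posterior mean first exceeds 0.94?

k = 74

After k correct bits and 0 errors the posterior is Beta(5+k, 5), with mean (5+k)/(5+5+k).
Set (5+k)/(10+k) > 0.94 and solve: k > (0.94·10 − 5)/(1 − 0.94) = 73.333.
The smallest integer exceeding 73.333 is 74, and checking k=74: (79)/(84) = 0.9405 > 0.94.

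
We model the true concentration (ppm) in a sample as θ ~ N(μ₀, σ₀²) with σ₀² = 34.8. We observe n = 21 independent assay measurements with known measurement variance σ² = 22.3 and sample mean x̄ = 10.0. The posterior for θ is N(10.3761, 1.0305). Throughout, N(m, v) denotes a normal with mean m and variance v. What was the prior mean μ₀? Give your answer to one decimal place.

The posterior mean is a precision-weighted average: μ_n = (τ₀μ₀ + τ_data·x̄)/(τ₀+τ_data), with τ₀=1/σ₀² and τ_data=n/σ².
Here τ₀ = 1/34.8 = 0.028736 and τ_data = 21/22.3 = 0.941704, so τ_n = 0.970440.
Rearranging for μ₀: μ₀ = (μ_n·τ_n − τ_data·x̄)/τ₀ = (10.3761·0.970440 − 0.941704·10.0) / 0.028736 = 0.652342/0.028736 ≈ 22.7.

μ₀ = 22.7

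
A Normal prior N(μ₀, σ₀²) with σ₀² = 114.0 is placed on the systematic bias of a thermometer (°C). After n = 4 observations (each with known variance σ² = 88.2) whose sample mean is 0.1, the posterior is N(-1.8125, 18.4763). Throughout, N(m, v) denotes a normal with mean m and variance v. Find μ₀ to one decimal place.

μ₀ = -11.7

The posterior mean is a precision-weighted average: μ_n = (τ₀μ₀ + τ_data·x̄)/(τ₀+τ_data), with τ₀=1/σ₀² and τ_data=n/σ².
Here τ₀ = 1/114.0 = 0.008772 and τ_data = 4/88.2 = 0.045351, so τ_n = 0.054123.
Rearranging for μ₀: μ₀ = (μ_n·τ_n − τ_data·x̄)/τ₀ = (-1.8125·0.054123 − 0.045351·0.1) / 0.008772 = -0.102633/0.008772 ≈ -11.7.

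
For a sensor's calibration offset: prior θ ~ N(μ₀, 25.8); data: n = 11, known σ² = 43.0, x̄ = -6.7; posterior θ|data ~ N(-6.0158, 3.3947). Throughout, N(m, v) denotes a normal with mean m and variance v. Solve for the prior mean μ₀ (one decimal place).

μ₀ = -1.5

With known observation variance, the Normal–Normal posterior has precision τ_n = τ₀ + n/σ² and mean μ_n = (τ₀μ₀ + (n/σ²)x̄)/τ_n.
Here τ₀ = 1/25.8 = 0.038760 and τ_data = 11/43.0 = 0.255814, so τ_n = 0.294574.
Rearranging for μ₀: μ₀ = (μ_n·τ_n − τ_data·x̄)/τ₀ = (-6.0158·0.294574 − 0.255814·-6.7) / 0.038760 = -0.058144/0.038760 ≈ -1.5.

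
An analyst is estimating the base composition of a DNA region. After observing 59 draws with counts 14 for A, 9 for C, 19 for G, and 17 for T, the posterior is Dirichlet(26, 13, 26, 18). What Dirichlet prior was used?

Dirichlet(12, 4, 7, 1)

For a Dirichlet(α) prior with multinomial counts c, the posterior is Dirichlet(α + c) componentwise.
Subtract each count from the matching posterior parameter: 26−14=12, 13−9=4, 26−19=7, 18−17=1.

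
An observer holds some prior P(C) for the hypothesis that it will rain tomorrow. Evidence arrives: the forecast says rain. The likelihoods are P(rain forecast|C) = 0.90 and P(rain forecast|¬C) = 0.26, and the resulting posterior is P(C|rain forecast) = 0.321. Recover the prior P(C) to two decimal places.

P(C) = 0.12

In odds form, posterior odds = prior odds × likelihood ratio, so prior odds = posterior odds ÷ LR.
Posterior odds = 0.321/(1−0.321) = 0.4728. LR = 0.90/0.26 = 3.4615.
Prior odds = 0.4728/3.4615 = 0.1366, so P(C) = 0.1366/(1+0.1366) ≈ 0.12.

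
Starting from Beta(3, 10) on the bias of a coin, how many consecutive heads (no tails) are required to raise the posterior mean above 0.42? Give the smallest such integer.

k = 5

After k heads and 0 tails the posterior is Beta(3+k, 10), with mean (3+k)/(3+10+k).
Set (3+k)/(13+k) > 0.42 and solve: k > (0.42·13 − 3)/(1 − 0.42) = 4.241.
The smallest integer exceeding 4.241 is 5.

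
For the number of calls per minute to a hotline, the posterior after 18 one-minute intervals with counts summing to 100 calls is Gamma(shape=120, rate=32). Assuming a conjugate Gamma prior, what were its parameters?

Gamma(shape=20, rate=14)

Gamma–Poisson conjugacy: posterior shape = α + Σxᵢ, posterior rate = β + n.
So α = 120 − 100 = 20 and β = 32 − 18 = 14.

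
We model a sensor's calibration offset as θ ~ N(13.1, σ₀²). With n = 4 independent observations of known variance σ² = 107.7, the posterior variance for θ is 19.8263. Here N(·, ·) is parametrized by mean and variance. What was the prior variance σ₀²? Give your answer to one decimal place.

σ₀² = 75.2

Posterior precision equals prior precision plus data precision: 1/σ_n² = 1/σ₀² + n/σ².
So 1/σ₀² = 1/19.8263 − 4/107.7 = 0.050438 − 0.037140 = 0.013298.
Hence σ₀² = 1/0.013298 ≈ 75.2.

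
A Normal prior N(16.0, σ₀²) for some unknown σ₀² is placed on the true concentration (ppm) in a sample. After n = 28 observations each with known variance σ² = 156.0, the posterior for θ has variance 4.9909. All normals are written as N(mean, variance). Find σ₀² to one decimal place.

Posterior precision equals prior precision plus data precision: 1/σ_n² = 1/σ₀² + n/σ².
So 1/σ₀² = 1/4.9909 − 28/156.0 = 0.200365 − 0.179487 = 0.020878.
Hence σ₀² = 1/0.020878 ≈ 47.9.

σ₀² = 47.9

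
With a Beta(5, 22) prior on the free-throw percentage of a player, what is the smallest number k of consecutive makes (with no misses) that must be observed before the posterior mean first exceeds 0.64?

After k makes and 0 misses the posterior is Beta(5+k, 22), with mean (5+k)/(5+22+k).
Set (5+k)/(27+k) > 0.64 and solve: k > (0.64·27 − 5)/(1 − 0.64) = 34.111.
The smallest integer exceeding 34.111 is 35.

k = 35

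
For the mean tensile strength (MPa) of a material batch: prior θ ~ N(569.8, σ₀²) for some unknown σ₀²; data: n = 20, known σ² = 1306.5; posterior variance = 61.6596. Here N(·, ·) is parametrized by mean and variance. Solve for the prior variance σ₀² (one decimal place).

σ₀² = 1098.9

For the Normal–Normal model with known σ², precisions add: τ_n = τ₀ + n/σ².
So 1/σ₀² = 1/61.6596 − 20/1306.5 = 0.016218 − 0.015308 = 0.000910.
Hence σ₀² = 1/0.000910 ≈ 1098.9.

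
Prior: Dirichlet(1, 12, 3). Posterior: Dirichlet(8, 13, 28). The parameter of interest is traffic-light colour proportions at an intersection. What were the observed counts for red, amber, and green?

For a Dirichlet(α) prior with multinomial counts c, the posterior is Dirichlet(α + c) componentwise.
Counts are posterior − prior componentwise: 8−1=7, 13−12=1, 28−3=25.

counts (7, 1, 25)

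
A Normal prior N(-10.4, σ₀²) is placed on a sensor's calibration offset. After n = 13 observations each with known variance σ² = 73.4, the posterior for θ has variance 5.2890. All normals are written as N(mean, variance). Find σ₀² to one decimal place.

σ₀² = 83.6

Posterior precision equals prior precision plus data precision: 1/σ_n² = 1/σ₀² + n/σ².
So 1/σ₀² = 1/5.2890 − 13/73.4 = 0.189072 − 0.177112 = 0.011960.
Hence σ₀² = 1/0.011960 ≈ 83.6.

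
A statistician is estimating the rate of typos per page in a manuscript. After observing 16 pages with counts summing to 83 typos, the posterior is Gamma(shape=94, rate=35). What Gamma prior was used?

Gamma(shape=11, rate=19)

A Gamma(α, β) prior (rate parametrization) on a Poisson rate with n observations summing to S gives posterior Gamma(α+S, β+n).
So α = 94 − 83 = 11 and β = 35 − 16 = 19.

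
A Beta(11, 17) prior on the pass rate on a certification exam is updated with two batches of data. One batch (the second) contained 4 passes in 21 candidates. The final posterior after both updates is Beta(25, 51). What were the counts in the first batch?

10 passes and 17 failures

Because Beta–binomial updating is additive in the counts, the combined data contributed (α_post−α_prior, β_post−β_prior) successes and failures.
Total across both batches: 25−11=14 passes, 51−17=34 failures.
Subtract the second batch: 14−4=10 passes and 34−17=17 failures.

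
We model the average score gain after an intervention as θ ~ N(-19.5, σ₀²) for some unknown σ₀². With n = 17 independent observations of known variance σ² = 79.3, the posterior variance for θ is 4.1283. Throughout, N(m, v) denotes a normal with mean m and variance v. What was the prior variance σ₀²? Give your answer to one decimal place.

Posterior precision equals prior precision plus data precision: 1/σ_n² = 1/σ₀² + n/σ².
So 1/σ₀² = 1/4.1283 − 17/79.3 = 0.242230 − 0.214376 = 0.027854.
Hence σ₀² = 1/0.027854 ≈ 35.9.

σ₀² = 35.9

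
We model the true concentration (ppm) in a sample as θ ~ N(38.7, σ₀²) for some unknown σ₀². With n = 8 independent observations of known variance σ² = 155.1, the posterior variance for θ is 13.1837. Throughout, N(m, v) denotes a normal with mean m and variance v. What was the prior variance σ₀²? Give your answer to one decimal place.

Posterior precision equals prior precision plus data precision: 1/σ_n² = 1/σ₀² + n/σ².
So 1/σ₀² = 1/13.1837 − 8/155.1 = 0.075851 − 0.051580 = 0.024271.
Hence σ₀² = 1/0.024271 ≈ 41.2.

σ₀² = 41.2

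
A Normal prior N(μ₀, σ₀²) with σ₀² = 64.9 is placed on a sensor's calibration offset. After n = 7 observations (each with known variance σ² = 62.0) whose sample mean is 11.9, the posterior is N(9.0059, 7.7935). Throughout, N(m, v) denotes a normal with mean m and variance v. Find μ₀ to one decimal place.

μ₀ = -12.2

The posterior mean is a precision-weighted average: μ_n = (τ₀μ₀ + τ_data·x̄)/(τ₀+τ_data), with τ₀=1/σ₀² and τ_data=n/σ².
Here τ₀ = 1/64.9 = 0.015408 and τ_data = 7/62.0 = 0.112903, so τ_n = 0.128311.
Rearranging for μ₀: μ₀ = (μ_n·τ_n − τ_data·x̄)/τ₀ = (9.0059·0.128311 − 0.112903·11.9) / 0.015408 = -0.187990/0.015408 ≈ -12.2.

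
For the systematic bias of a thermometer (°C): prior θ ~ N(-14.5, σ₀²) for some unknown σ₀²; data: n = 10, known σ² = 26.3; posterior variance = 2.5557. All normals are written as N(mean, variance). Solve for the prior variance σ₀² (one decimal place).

σ₀² = 90.5

Posterior precision equals prior precision plus data precision: 1/σ_n² = 1/σ₀² + n/σ².
So 1/σ₀² = 1/2.5557 − 10/26.3 = 0.391282 − 0.380228 = 0.011054.
Hence σ₀² = 1/0.011054 ≈ 90.5.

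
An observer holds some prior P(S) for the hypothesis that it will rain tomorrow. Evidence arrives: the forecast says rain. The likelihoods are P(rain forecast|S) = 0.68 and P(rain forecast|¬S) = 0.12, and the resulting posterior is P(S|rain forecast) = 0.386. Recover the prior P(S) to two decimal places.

P(S) = 0.10

Bayes' rule in odds form gives O(S|E) = O(S)·[P(E|S)/P(E|¬S)], hence O(S) = O(S|E)/LR.
Posterior odds = 0.386/(1−0.386) = 0.6287. LR = 0.68/0.12 = 5.6667.
Prior odds = 0.6287/5.6667 = 0.1109, so P(S) = 0.1109/(1+0.1109) ≈ 0.10.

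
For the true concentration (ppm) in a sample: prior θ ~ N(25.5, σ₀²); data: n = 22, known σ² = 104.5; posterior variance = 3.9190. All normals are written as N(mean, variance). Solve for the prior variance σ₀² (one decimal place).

For the Normal–Normal model with known σ², precisions add: τ_n = τ₀ + n/σ².
So 1/σ₀² = 1/3.9190 − 22/104.5 = 0.255167 − 0.210526 = 0.044641.
Hence σ₀² = 1/0.044641 ≈ 22.4.

σ₀² = 22.4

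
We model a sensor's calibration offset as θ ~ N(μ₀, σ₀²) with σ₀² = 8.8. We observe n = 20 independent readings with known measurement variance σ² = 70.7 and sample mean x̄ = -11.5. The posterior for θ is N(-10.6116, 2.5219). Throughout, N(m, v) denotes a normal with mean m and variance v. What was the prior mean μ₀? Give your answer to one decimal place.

μ₀ = -8.4

With known observation variance, the Normal–Normal posterior has precision τ_n = τ₀ + n/σ² and mean μ_n = (τ₀μ₀ + (n/σ²)x̄)/τ_n.
Here τ₀ = 1/8.8 = 0.113636 and τ_data = 20/70.7 = 0.282885, so τ_n = 0.396521.
Rearranging for μ₀: μ₀ = (μ_n·τ_n − τ_data·x̄)/τ₀ = (-10.6116·0.396521 − 0.282885·-11.5) / 0.113636 = -0.954545/0.113636 ≈ -8.4.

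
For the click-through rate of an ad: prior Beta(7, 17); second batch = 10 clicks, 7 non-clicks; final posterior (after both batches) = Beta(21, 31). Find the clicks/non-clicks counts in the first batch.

4 clicks and 7 non-clicks

Because Beta–binomial updating is additive in the counts, the combined data contributed (α_post−α_prior, β_post−β_prior) successes and failures.
Total across both batches: 21−7=14 clicks, 31−17=14 non-clicks.
Subtract the second batch: 14−10=4 clicks and 14−7=7 non-clicks.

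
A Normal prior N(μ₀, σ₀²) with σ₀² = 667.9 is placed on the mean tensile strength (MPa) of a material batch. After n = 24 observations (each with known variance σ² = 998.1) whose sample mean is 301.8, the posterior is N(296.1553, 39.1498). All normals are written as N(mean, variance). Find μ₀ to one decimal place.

μ₀ = 205.5

With known observation variance, the Normal–Normal posterior has precision τ_n = τ₀ + n/σ² and mean μ_n = (τ₀μ₀ + (n/σ²)x̄)/τ_n.
Here τ₀ = 1/667.9 = 0.001497 and τ_data = 24/998.1 = 0.024046, so τ_n = 0.025543.
Rearranging for μ₀: μ₀ = (μ_n·τ_n − τ_data·x̄)/τ₀ = (296.1553·0.025543 − 0.024046·301.8) / 0.001497 = 0.307612/0.001497 ≈ 205.5.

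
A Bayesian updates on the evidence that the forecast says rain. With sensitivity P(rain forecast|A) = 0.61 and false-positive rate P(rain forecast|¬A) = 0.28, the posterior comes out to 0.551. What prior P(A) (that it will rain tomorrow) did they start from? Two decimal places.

Bayes' rule in odds form gives O(A|E) = O(A)·[P(E|A)/P(E|¬A)], hence O(A) = O(A|E)/LR.
Posterior odds = 0.551/(1−0.551) = 1.2272. LR = 0.61/0.28 = 2.1786.
Prior odds = 1.2272/2.1786 = 0.5633, so P(A) = 0.5633/(1+0.5633) ≈ 0.36.

P(A) = 0.36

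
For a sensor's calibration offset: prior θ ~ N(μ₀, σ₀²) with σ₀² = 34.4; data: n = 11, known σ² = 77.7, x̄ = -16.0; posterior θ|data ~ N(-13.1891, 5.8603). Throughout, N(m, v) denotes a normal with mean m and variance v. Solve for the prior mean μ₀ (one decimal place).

μ₀ = 0.5

With known observation variance, the Normal–Normal posterior has precision τ_n = τ₀ + n/σ² and mean μ_n = (τ₀μ₀ + (n/σ²)x̄)/τ_n.
Here τ₀ = 1/34.4 = 0.029070 and τ_data = 11/77.7 = 0.141570, so τ_n = 0.170640.
Rearranging for μ₀: μ₀ = (μ_n·τ_n − τ_data·x̄)/τ₀ = (-13.1891·0.170640 − 0.141570·-16.0) / 0.029070 = 0.014532/0.029070 ≈ 0.5.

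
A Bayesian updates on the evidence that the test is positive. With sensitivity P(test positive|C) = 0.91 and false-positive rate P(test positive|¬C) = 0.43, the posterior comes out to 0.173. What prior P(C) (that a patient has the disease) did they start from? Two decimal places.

In odds form, posterior odds = prior odds × likelihood ratio, so prior odds = posterior odds ÷ LR.
Posterior odds = 0.173/(1−0.173) = 0.2092. LR = 0.91/0.43 = 2.1163.
Prior odds = 0.2092/2.1163 = 0.0989, so P(C) = 0.0989/(1+0.0989) ≈ 0.09.

P(C) = 0.09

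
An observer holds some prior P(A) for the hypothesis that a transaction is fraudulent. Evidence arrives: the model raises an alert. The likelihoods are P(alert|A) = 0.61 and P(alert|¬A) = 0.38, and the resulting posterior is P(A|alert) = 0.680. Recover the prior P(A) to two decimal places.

P(A) = 0.57

Bayes' rule in odds form gives O(A|E) = O(A)·[P(E|A)/P(E|¬A)], hence O(A) = O(A|E)/LR.
Posterior odds = 0.680/(1−0.680) = 2.1250. LR = 0.61/0.38 = 1.6053.
Prior odds = 2.1250/1.6053 = 1.3237, so P(A) = 1.3237/(1+1.3237) ≈ 0.57.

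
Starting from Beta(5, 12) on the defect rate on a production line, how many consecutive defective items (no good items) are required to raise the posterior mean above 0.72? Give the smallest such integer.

After k defective items and 0 good items the posterior is Beta(5+k, 12), with mean (5+k)/(5+12+k).
Set (5+k)/(17+k) > 0.72 and solve: k > (0.72·17 − 5)/(1 − 0.72) = 25.857.
The smallest integer exceeding 25.857 is 26.

k = 26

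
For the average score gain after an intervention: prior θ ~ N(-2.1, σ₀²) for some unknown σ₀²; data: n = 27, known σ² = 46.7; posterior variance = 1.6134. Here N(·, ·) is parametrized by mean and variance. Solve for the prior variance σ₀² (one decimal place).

Posterior precision equals prior precision plus data precision: 1/σ_n² = 1/σ₀² + n/σ².
So 1/σ₀² = 1/1.6134 − 27/46.7 = 0.619809 − 0.578158 = 0.041651.
Hence σ₀² = 1/0.041651 ≈ 24.0.

σ₀² = 24.0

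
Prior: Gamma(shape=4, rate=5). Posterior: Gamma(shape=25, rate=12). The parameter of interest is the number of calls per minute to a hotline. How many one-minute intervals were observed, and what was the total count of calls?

n = 7 one-minute intervals with total 21 calls

A Gamma(α, β) prior (rate parametrization) on a Poisson rate with n observations summing to S gives posterior Gamma(α+S, β+n).
Matching: Σxᵢ = 25 − 4 = 21 and n = 12 − 5 = 7.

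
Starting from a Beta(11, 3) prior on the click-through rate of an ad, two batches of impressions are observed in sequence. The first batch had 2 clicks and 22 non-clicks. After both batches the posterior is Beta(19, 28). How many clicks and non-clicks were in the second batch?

6 clicks and 3 non-clicks

Because Beta–binomial updating is additive in the counts, the combined data contributed (α_post−α_prior, β_post−β_prior) successes and failures.
Total across both batches: 19−11=8 clicks, 28−3=25 non-clicks.
Subtract the first batch: 8−2=6 clicks and 25−22=3 non-clicks.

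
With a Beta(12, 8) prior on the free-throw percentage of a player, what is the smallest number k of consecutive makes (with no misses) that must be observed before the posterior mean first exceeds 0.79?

k = 19

After k makes and 0 misses the posterior is Beta(12+k, 8), with mean (12+k)/(12+8+k).
Set (12+k)/(20+k) > 0.79 and solve: k > (0.79·20 − 12)/(1 − 0.79) = 18.095.
The smallest integer exceeding 18.095 is 19, and checking k=19: (31)/(39) = 0.7949 > 0.79.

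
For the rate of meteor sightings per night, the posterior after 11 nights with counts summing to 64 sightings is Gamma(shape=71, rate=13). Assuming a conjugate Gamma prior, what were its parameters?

Gamma(shape=7, rate=2)

A Gamma(α, β) prior (rate parametrization) on a Poisson rate with n observations summing to S gives posterior Gamma(α+S, β+n).
So α = 71 − 64 = 7 and β = 13 − 11 = 2.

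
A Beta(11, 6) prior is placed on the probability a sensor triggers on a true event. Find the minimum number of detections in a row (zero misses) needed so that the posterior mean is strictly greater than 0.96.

After k detections and 0 misses the posterior is Beta(11+k, 6), with mean (11+k)/(11+6+k).
Set (11+k)/(17+k) > 0.96 and solve: k > (0.96·17 − 11)/(1 − 0.96) = 133.000.
The smallest integer exceeding 133.000 is 134.

k = 134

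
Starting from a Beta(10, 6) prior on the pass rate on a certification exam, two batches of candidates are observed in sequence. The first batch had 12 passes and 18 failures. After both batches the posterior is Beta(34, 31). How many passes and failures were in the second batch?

Because Beta–binomial updating is additive in the counts, the combined data contributed (α_post−α_prior, β_post−β_prior) successes and failures.
Total across both batches: 34−10=24 passes, 31−6=25 failures.
Subtract the first batch: 24−12=12 passes and 25−18=7 failures.

12 passes and 7 failures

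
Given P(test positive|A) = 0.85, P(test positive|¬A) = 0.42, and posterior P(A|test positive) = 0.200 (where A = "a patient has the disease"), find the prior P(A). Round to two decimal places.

P(A) = 0.11

In odds form, posterior odds = prior odds × likelihood ratio, so prior odds = posterior odds ÷ LR.
Posterior odds = 0.200/(1−0.200) = 0.2500. LR = 0.85/0.42 = 2.0238.
Prior odds = 0.2500/2.0238 = 0.1235, so P(A) = 0.1235/(1+0.1235) ≈ 0.11.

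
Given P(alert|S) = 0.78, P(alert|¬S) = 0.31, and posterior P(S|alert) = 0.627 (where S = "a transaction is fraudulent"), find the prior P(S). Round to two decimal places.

Bayes' rule in odds form gives O(S|E) = O(S)·[P(E|S)/P(E|¬S)], hence O(S) = O(S|E)/LR.
Posterior odds = 0.627/(1−0.627) = 1.6810. LR = 0.78/0.31 = 2.5161.
Prior odds = 1.6810/2.5161 = 0.6681, so P(S) = 0.6681/(1+0.6681) ≈ 0.40.

P(S) = 0.40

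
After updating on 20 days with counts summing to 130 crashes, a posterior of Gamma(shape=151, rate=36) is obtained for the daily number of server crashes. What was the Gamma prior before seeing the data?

A Gamma(α, β) prior (rate parametrization) on a Poisson rate with n observations summing to S gives posterior Gamma(α+S, β+n).
So α = 151 − 130 = 21 and β = 36 − 20 = 16.

Gamma(shape=21, rate=16)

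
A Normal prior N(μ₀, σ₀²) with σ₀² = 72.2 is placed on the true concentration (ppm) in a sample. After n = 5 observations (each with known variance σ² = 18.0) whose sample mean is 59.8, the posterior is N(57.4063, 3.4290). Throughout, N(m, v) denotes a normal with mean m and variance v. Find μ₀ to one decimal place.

μ₀ = 9.4

With known observation variance, the Normal–Normal posterior has precision τ_n = τ₀ + n/σ² and mean μ_n = (τ₀μ₀ + (n/σ²)x̄)/τ_n.
Here τ₀ = 1/72.2 = 0.013850 and τ_data = 5/18.0 = 0.277778, so τ_n = 0.291628.
Rearranging for μ₀: μ₀ = (μ_n·τ_n − τ_data·x̄)/τ₀ = (57.4063·0.291628 − 0.277778·59.8) / 0.013850 = 0.130160/0.013850 ≈ 9.4.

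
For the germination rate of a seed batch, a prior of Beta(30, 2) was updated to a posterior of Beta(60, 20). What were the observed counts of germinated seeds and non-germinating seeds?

30 germinated seeds and 18 non-germinating seeds

A Beta(α, β) prior with s successes and f failures in binomial data gives a Beta(α+s, β+f) posterior.
Match parameters: s=60−30=30, f=20−2=18.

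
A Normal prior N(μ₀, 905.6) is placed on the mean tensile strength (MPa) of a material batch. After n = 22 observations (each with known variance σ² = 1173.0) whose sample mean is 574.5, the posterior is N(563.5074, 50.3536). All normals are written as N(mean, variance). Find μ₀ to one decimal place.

With known observation variance, the Normal–Normal posterior has precision τ_n = τ₀ + n/σ² and mean μ_n = (τ₀μ₀ + (n/σ²)x̄)/τ_n.
Here τ₀ = 1/905.6 = 0.001104 and τ_data = 22/1173.0 = 0.018755, so τ_n = 0.019859.
Rearranging for μ₀: μ₀ = (μ_n·τ_n − τ_data·x̄)/τ₀ = (563.5074·0.019859 − 0.018755·574.5) / 0.001104 = 0.415946/0.001104 ≈ 376.8.

μ₀ = 376.8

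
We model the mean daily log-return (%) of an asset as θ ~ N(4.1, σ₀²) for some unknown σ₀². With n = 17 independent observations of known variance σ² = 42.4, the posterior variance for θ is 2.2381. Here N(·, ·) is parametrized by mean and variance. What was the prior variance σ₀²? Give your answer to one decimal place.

For the Normal–Normal model with known σ², precisions add: τ_n = τ₀ + n/σ².
So 1/σ₀² = 1/2.2381 − 17/42.4 = 0.446808 − 0.400943 = 0.045865.
Hence σ₀² = 1/0.045865 ≈ 21.8.

σ₀² = 21.8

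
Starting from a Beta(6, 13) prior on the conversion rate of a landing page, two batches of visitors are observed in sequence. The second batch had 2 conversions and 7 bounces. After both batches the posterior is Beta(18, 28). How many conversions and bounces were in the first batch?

10 conversions and 8 bounces

Because Beta–binomial updating is additive in the counts, the combined data contributed (α_post−α_prior, β_post−β_prior) successes and failures.
Total across both batches: 18−6=12 conversions, 28−13=15 bounces.
Subtract the second batch: 12−2=10 conversions and 15−7=8 bounces.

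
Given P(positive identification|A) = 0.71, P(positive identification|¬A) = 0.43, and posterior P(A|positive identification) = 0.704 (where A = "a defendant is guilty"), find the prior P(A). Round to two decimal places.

Bayes' rule in odds form gives O(A|E) = O(A)·[P(E|A)/P(E|¬A)], hence O(A) = O(A|E)/LR.
Posterior odds = 0.704/(1−0.704) = 2.3784. LR = 0.71/0.43 = 1.6512.
Prior odds = 2.3784/1.6512 = 1.4404, so P(A) = 1.4404/(1+1.4404) ≈ 0.59.

P(A) = 0.59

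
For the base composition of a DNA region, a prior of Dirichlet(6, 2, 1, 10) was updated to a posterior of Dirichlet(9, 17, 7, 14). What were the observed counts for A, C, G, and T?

counts (3, 15, 6, 4)

For a Dirichlet(α) prior with multinomial counts c, the posterior is Dirichlet(α + c) componentwise.
Counts are posterior − prior componentwise: 9−6=3, 17−2=15, 7−1=6, 14−10=4.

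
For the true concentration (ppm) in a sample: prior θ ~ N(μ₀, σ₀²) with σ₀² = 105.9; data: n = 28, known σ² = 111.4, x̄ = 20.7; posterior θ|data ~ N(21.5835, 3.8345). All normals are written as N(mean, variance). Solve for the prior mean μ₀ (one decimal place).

μ₀ = 45.1

With known observation variance, the Normal–Normal posterior has precision τ_n = τ₀ + n/σ² and mean μ_n = (τ₀μ₀ + (n/σ²)x̄)/τ_n.
Here τ₀ = 1/105.9 = 0.009443 and τ_data = 28/111.4 = 0.251346, so τ_n = 0.260789.
Rearranging for μ₀: μ₀ = (μ_n·τ_n − τ_data·x̄)/τ₀ = (21.5835·0.260789 − 0.251346·20.7) / 0.009443 = 0.425877/0.009443 ≈ 45.1.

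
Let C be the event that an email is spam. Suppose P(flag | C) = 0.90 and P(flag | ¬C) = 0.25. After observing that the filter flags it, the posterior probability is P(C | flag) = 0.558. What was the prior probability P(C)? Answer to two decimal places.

P(C) = 0.26

In odds form, posterior odds = prior odds × likelihood ratio, so prior odds = posterior odds ÷ LR.
Posterior odds = 0.558/(1−0.558) = 1.2624. LR = 0.90/0.25 = 3.6000.
Prior odds = 1.2624/3.6000 = 0.3507, so P(C) = 0.3507/(1+0.3507) ≈ 0.26.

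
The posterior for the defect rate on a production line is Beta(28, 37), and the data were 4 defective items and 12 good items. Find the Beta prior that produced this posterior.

Under Beta–binomial conjugacy the posterior parameters are (a+s, b+f).
So a = 28 − 4 = 24 and b = 37 − 12 = 25.

Beta(24, 25)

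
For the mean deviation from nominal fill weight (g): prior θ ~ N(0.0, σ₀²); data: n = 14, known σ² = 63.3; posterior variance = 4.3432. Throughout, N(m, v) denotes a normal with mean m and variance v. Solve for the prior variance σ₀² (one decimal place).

Posterior precision equals prior precision plus data precision: 1/σ_n² = 1/σ₀² + n/σ².
So 1/σ₀² = 1/4.3432 − 14/63.3 = 0.230245 − 0.221169 = 0.009076.
Hence σ₀² = 1/0.009076 ≈ 110.2.

σ₀² = 110.2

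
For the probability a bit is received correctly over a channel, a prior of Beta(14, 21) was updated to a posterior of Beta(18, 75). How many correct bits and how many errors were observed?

4 correct bits and 54 errors

A Beta(α, β) prior with s successes and f failures in binomial data gives a Beta(α+s, β+f) posterior.
So s = 18 − 14 = 4 and f = 75 − 21 = 54.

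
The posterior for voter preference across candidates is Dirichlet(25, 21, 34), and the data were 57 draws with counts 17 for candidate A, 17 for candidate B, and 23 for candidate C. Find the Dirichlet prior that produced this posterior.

For a Dirichlet(α) prior with multinomial counts c, the posterior is Dirichlet(α + c) componentwise.
Subtract each count from the matching posterior parameter: 25−17=8, 21−17=4, 34−23=11.

Dirichlet(8, 4, 11)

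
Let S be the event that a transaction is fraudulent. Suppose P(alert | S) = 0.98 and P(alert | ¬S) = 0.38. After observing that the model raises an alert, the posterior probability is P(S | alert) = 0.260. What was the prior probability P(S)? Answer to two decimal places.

P(S) = 0.12

In odds form, posterior odds = prior odds × likelihood ratio, so prior odds = posterior odds ÷ LR.
Posterior odds = 0.260/(1−0.260) = 0.3514. LR = 0.98/0.38 = 2.5789.
Prior odds = 0.3514/2.5789 = 0.1363, so P(S) = 0.1363/(1+0.1363) ≈ 0.12.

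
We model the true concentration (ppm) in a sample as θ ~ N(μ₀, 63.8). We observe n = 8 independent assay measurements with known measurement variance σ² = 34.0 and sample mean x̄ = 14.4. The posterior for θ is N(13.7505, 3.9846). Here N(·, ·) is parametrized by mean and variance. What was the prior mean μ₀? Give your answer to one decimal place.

μ₀ = 4.0

The posterior mean is a precision-weighted average: μ_n = (τ₀μ₀ + τ_data·x̄)/(τ₀+τ_data), with τ₀=1/σ₀² and τ_data=n/σ².
Here τ₀ = 1/63.8 = 0.015674 and τ_data = 8/34.0 = 0.235294, so τ_n = 0.250968.
Rearranging for μ₀: μ₀ = (μ_n·τ_n − τ_data·x̄)/τ₀ = (13.7505·0.250968 − 0.235294·14.4) / 0.015674 = 0.062702/0.015674 ≈ 4.0.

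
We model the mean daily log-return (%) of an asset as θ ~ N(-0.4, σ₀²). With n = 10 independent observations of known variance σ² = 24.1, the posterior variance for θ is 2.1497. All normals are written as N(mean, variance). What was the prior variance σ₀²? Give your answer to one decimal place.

Posterior precision equals prior precision plus data precision: 1/σ_n² = 1/σ₀² + n/σ².
So 1/σ₀² = 1/2.1497 − 10/24.1 = 0.465181 − 0.414938 = 0.050243.
Hence σ₀² = 1/0.050243 ≈ 19.9.

σ₀² = 19.9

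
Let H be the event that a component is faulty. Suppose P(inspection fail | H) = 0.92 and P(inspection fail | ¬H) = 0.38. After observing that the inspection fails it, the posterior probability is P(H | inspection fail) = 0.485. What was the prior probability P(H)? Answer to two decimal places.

In odds form, posterior odds = prior odds × likelihood ratio, so prior odds = posterior odds ÷ LR.
Posterior odds = 0.485/(1−0.485) = 0.9417. LR = 0.92/0.38 = 2.4211.
Prior odds = 0.9417/2.4211 = 0.3890, so P(H) = 0.3890/(1+0.3890) ≈ 0.28.

P(H) = 0.28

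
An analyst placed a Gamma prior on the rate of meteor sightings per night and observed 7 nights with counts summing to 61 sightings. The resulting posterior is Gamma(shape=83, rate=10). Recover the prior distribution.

A Gamma(α, β) prior (rate parametrization) on a Poisson rate with n observations summing to S gives posterior Gamma(α+S, β+n).
So α = 83 − 61 = 22 and β = 10 − 7 = 3.

Gamma(shape=22, rate=3)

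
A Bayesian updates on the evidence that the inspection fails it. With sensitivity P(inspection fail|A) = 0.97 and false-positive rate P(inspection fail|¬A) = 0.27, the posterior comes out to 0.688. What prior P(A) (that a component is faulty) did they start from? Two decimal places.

In odds form, posterior odds = prior odds × likelihood ratio, so prior odds = posterior odds ÷ LR.
Posterior odds = 0.688/(1−0.688) = 2.2051. LR = 0.97/0.27 = 3.5926.
Prior odds = 2.2051/3.5926 = 0.6138, so P(A) = 0.6138/(1+0.6138) ≈ 0.38.

P(A) = 0.38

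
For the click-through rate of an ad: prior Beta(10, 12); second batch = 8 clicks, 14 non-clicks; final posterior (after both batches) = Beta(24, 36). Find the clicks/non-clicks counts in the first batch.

Sequential conjugate updates are equivalent to a single update on the pooled data, so total successes = posterior α − prior α and total failures = posterior β − prior β.
Total across both batches: 24−10=14 clicks, 36−12=24 non-clicks.
Subtract the second batch: 14−8=6 clicks and 24−14=10 non-clicks.

6 clicks and 10 non-clicks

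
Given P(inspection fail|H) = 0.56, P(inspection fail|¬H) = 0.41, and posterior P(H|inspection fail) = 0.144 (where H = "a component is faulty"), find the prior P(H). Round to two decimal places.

P(H) = 0.11

Bayes' rule in odds form gives O(H|E) = O(H)·[P(E|H)/P(E|¬H)], hence O(H) = O(H|E)/LR.
Posterior odds = 0.144/(1−0.144) = 0.1682. LR = 0.56/0.41 = 1.3659.
Prior odds = 0.1682/1.3659 = 0.1231, so P(H) = 0.1231/(1+0.1231) ≈ 0.11.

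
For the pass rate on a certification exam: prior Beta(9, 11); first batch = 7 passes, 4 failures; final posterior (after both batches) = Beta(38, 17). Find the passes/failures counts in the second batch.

Because Beta–binomial updating is additive in the counts, the combined data contributed (α_post−α_prior, β_post−β_prior) successes and failures.
Total across both batches: 38−9=29 passes, 17−11=6 failures.
Subtract the first batch: 29−7=22 passes and 6−4=2 failures.

22 passes and 2 failures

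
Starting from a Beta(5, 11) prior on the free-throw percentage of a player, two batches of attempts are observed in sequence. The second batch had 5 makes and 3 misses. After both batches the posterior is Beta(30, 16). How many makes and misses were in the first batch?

Sequential conjugate updates are equivalent to a single update on the pooled data, so total successes = posterior α − prior α and total failures = posterior β − prior β.
Total across both batches: 30−5=25 makes, 16−11=5 misses.
Subtract the second batch: 25−5=20 makes and 5−3=2 misses.

20 makes and 2 misses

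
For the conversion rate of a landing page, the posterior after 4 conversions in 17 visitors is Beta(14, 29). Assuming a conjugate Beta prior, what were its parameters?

Beta(10, 16)

Beta is conjugate to the binomial likelihood: posterior = Beta(a+s, b+f).
Subtract the data counts: 14−4=10, 29−13=16.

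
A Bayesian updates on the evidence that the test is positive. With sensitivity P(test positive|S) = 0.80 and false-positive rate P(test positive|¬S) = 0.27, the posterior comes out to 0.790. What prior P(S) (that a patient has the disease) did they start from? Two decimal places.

P(S) = 0.56

In odds form, posterior odds = prior odds × likelihood ratio, so prior odds = posterior odds ÷ LR.
Posterior odds = 0.790/(1−0.790) = 3.7619. LR = 0.80/0.27 = 2.9630.
Prior odds = 3.7619/2.9630 = 1.2696, so P(S) = 1.2696/(1+1.2696) ≈ 0.56.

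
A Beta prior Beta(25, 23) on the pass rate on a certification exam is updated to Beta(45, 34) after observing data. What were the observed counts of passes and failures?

20 passes and 11 failures

A Beta(a, b) prior with s successes and f failures in binomial data gives a Beta(a+s, b+f) posterior.
So s = 45 − 25 = 20 and f = 34 − 23 = 11.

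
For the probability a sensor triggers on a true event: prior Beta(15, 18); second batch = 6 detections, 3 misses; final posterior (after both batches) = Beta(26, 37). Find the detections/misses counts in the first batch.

Because Beta–binomial updating is additive in the counts, the combined data contributed (α_post−α_prior, β_post−β_prior) successes and failures.
Total across both batches: 26−15=11 detections, 37−18=19 misses.
Subtract the second batch: 11−6=5 detections and 19−3=16 misses.

5 detections and 16 misses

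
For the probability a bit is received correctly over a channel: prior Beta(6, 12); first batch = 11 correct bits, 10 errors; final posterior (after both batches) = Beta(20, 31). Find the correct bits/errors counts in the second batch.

3 correct bits and 9 errors

Sequential conjugate updates are equivalent to a single update on the pooled data, so total successes = posterior α − prior α and total failures = posterior β − prior β.
Total across both batches: 20−6=14 correct bits, 31−12=19 errors.
Subtract the first batch: 14−11=3 correct bits and 19−10=9 errors.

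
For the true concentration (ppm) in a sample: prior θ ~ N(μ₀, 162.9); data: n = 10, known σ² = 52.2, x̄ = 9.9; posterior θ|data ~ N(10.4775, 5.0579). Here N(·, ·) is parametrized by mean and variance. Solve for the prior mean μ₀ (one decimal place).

The posterior mean is a precision-weighted average: μ_n = (τ₀μ₀ + τ_data·x̄)/(τ₀+τ_data), with τ₀=1/σ₀² and τ_data=n/σ².
Here τ₀ = 1/162.9 = 0.006139 and τ_data = 10/52.2 = 0.191571, so τ_n = 0.197710.
Rearranging for μ₀: μ₀ = (μ_n·τ_n − τ_data·x̄)/τ₀ = (10.4775·0.197710 − 0.191571·9.9) / 0.006139 = 0.174954/0.006139 ≈ 28.5.

μ₀ = 28.5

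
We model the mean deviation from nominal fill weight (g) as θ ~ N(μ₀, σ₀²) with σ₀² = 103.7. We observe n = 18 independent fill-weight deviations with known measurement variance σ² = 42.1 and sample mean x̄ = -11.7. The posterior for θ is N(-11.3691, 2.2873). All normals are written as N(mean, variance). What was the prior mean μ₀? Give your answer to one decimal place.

The posterior mean is a precision-weighted average: μ_n = (τ₀μ₀ + τ_data·x̄)/(τ₀+τ_data), with τ₀=1/σ₀² and τ_data=n/σ².
Here τ₀ = 1/103.7 = 0.009643 and τ_data = 18/42.1 = 0.427553, so τ_n = 0.437196.
Rearranging for μ₀: μ₀ = (μ_n·τ_n − τ_data·x̄)/τ₀ = (-11.3691·0.437196 − 0.427553·-11.7) / 0.009643 = 0.031845/0.009643 ≈ 3.3.

μ₀ = 3.3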